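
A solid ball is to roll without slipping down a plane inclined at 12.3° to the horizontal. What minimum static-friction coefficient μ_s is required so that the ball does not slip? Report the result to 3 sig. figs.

The moment of inertia is (2/5)MR², giving k ≡ I/(MR²) = 0.4.
Newton's second law down the slope: Mg sinθ − f = Ma. The torque equation fR = Iα (with α = a/R) gives f = kMa.
These give a = g sinθ/(1+k) and the required friction f = kMg sinθ/(1+k).
The normal force is N = Mg cosθ, so μ_min = f/N = k tanθ/(1+k).
μ_min = 0.4 × tan12.3° / 1.4 ≈ 0.0623.

μ_min ≈ 0.0623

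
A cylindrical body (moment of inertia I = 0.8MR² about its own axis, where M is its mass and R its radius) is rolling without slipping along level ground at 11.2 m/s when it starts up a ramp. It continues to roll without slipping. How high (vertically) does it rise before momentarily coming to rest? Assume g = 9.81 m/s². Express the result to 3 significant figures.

Here I = 0.8MR², so the shape factor k = I/(MR²) = 0.8.
The rolling condition ω = v/R makes the rotational term ½I(v/R)² = ½kMv², so KE_total = ½(1+k)Mv² = (9/10)Mv².
At the top the kinetic energy is zero, so (9/10)Mv₀² = Mgh.
Thus h = (1+k)v₀²/(2g) = 1.8 × 11.2² / (2 × 9.81) ≈ 11.5 m.

h ≈ 11.5 m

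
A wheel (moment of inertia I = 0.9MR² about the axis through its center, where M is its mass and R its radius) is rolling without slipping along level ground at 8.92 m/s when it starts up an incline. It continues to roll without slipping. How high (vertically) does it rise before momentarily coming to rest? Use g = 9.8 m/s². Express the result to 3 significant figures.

h ≈ 7.71 m

Here I = 0.9MR², so the shape factor k = I/(MR²) = 0.9.
The rolling condition ω = v/R makes the rotational term ½I(v/R)² = ½kMv², so KE_total = ½(1+k)Mv² = (19/20)Mv².
At the top the kinetic energy is zero, so (19/20)Mv₀² = Mgh.
Thus h = (1+k)v₀²/(2g) = 1.9 × 8.92² / (2 × 9.8) ≈ 7.71 m.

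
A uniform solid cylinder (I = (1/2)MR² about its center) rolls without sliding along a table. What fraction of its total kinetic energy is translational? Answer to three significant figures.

The moment of inertia is (1/2)MR², giving k ≡ I/(MR²) = 0.5.
With ω = v/R, KE_trans = ½Mv² and KE_rot = ½Iω² = ½kMv², so KE_total = ½(1+k)Mv².
The translational fraction is therefore 1/(1+k) = 1/1.5 ≈ 0.667.

fraction ≈ 0.667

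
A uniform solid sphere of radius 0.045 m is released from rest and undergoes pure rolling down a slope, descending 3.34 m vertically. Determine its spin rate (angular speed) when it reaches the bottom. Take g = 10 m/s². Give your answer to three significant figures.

For this body I = (2/5)MR², i.e. k = I/(MR²) = 0.4.
Rolling without slipping gives ω = v/R, so the total kinetic energy is ½Mv² + ½Iω² = ½(1+k)Mv² = (7/10)Mv².
Energy conservation Mgh = ½(1+k)Mv² gives v = √(2gh/(1+k)) = √(2 × 10 × 3.34 / 1.4) = 6.908 m/s.
The angular speed follows from ω = v/R = 6.908/0.045 ≈ 154 rad/s.

ω ≈ 154 rad/s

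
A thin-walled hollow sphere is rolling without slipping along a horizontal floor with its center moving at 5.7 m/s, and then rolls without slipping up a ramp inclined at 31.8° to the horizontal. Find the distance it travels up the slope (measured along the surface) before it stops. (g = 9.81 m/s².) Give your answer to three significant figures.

For this body I = (2/3)MR², i.e. k = I/(MR²) = 2/3.
Pure rolling means v = ωR; then KE = ½Mv² + ½I(v/R)² = ½(1+k)Mv² = (5/6)Mv².
Setting this equal to Mgh gives the vertical rise h = (1+k)v₀²/(2g) = 1.667×5.7²/(2×9.81) = 2.76 m.
The distance along the slope is d = h/sinθ = 2.76/sin31.8° ≈ 5.24 m.

d ≈ 5.24 m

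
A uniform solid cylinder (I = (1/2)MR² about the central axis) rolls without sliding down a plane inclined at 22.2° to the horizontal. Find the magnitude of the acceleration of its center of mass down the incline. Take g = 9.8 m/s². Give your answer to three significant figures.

a ≈ 2.47 m/s²

With I = (1/2)MR², the ratio k = I/(MR²) is 0.5.
Along the incline Mg sinθ − f = Ma, and torque about the center fR = Iα = kMR²(a/R) gives f = kMa.
Eliminating f: Mg sinθ = (1+k)Ma, so a = g sinθ/(1+k) = 9.8 × sin22.2° / 1.5 ≈ 2.47 m/s².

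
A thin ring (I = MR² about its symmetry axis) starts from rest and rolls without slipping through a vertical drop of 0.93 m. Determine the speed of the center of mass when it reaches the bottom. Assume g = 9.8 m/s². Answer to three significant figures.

v ≈ 3.02 m/s

The moment of inertia is MR², giving k ≡ I/(MR²) = 1.
Since it rolls without slipping, ω = v/R and KE = ½Mv² + ½Iω² = ½(1+k)Mv² = Mv².
Setting Mgh = Mv² gives v = √(2gh/(1+k)) = √(2·9.8·0.93/2) ≈ 3.02 m/s.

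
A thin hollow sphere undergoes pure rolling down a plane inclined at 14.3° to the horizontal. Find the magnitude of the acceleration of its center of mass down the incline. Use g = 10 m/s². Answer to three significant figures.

Here I = (2/3)MR², so the shape factor k = I/(MR²) = 2/3.
Newton's second law down the slope: Mg sinθ − f = Ma. The torque equation fR = Iα (with α = a/R) gives f = kMa.
Eliminating f: Mg sinθ = (1+k)Ma, so a = g sinθ/(1+k) = 10 × sin14.3° / 1.667 ≈ 1.48 m/s².

a ≈ 1.48 m/s²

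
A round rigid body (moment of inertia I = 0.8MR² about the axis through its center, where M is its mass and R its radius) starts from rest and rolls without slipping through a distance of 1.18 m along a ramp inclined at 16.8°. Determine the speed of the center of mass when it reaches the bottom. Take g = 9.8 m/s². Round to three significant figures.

v ≈ 1.93 m/s

Here I = 0.8MR², so the shape factor k = I/(MR²) = 0.8.
Since it rolls without slipping, ω = v/R and KE = ½Mv² + ½Iω² = ½(1+k)Mv² = (9/10)Mv².
The vertical drop is h = L sinθ = 1.18 × sin16.8° = 0.3411 m.
Setting Mgh = (9/10)Mv² gives v = √(2gh/(1+k)) = √(2·9.8·0.3411/1.8) ≈ 1.93 m/s.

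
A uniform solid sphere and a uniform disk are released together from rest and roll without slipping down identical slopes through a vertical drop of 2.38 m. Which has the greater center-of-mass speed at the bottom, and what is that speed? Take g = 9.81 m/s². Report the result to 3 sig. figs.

For rolling without slipping, Mgh = ½(1+k)Mv² where k = I/(MR²), so v = √(2gh/(1+k)).
Uniform solid sphere: k = 0.4, giving v = √(2×9.81×2.38/1.4) = 5.775 m/s.
Uniform disk: k = 0.5, giving v = √(2×9.81×2.38/1.5) = 5.579 m/s.
The smaller k wins: the uniform solid sphere, at ≈ 5.78 m/s.

the uniform solid sphere, at v ≈ 5.78 m/s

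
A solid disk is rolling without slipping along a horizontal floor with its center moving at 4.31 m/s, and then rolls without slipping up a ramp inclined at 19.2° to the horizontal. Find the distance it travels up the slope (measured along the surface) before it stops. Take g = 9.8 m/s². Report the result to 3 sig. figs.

d ≈ 4.32 m

With I = (1/2)MR², the ratio k = I/(MR²) is 0.5.
Pure rolling means v = ωR; then KE = ½Mv² + ½I(v/R)² = ½(1+k)Mv² = (3/4)Mv².
Setting this equal to Mgh gives the vertical rise h = (1+k)v₀²/(2g) = 1.5×4.31²/(2×9.8) = 1.422 m.
The distance along the slope is d = h/sinθ = 1.422/sin19.2° ≈ 4.32 m.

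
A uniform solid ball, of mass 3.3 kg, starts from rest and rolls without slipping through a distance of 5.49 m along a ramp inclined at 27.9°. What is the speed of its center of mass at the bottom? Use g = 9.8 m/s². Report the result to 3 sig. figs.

With I = (2/5)MR², the ratio k = I/(MR²) is 0.4.
The rolling condition ω = v/R makes the rotational term ½I(v/R)² = ½kMv², so KE_total = ½(1+k)Mv² = (7/10)Mv².
The vertical drop is h = L sinθ = 5.49 × sin27.9° = 2.569 m.
Setting Mgh = (7/10)Mv² gives v = √(2gh/(1+k)) = √(2·9.8·2.569/1.4) ≈ 6.00 m/s.

v ≈ 6.00 m/s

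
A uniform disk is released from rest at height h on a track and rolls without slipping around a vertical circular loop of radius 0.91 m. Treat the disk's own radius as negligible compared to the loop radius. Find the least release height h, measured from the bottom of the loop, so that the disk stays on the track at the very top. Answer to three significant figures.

With I = (1/2)MR², the ratio k = I/(MR²) is 0.5.
At the top, contact is just lost when gravity alone supplies the centripetal force: Mg = Mv_top²/r, i.e. v_top² = gr.
With ω = v/R, the kinetic energy at speed v is ½(1+k)Mv² = (3/4)Mv².
Energy conservation from release (height h) to the top (height 2r): Mgh = Mg(2r) + (3/4)M·gr.
Thus h_min = 2r + (1+k)r/2 = r(2 + 1.5/2) = 0.91 × 2.75 ≈ 2.50 m.

h_min ≈ 2.50 m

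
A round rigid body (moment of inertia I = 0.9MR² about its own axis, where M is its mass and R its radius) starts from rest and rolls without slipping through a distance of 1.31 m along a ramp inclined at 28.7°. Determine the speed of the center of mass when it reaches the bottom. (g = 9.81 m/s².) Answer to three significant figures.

v ≈ 2.55 m/s

The moment of inertia is 0.9MR², giving k ≡ I/(MR²) = 0.9.
Rolling without slipping gives ω = v/R, so the total kinetic energy is ½Mv² + ½Iω² = ½(1+k)Mv² = (19/20)Mv².
The vertical drop is h = L sinθ = 1.31 × sin28.7° = 0.6291 m.
Energy conservation: Mgh = (19/20)Mv², so v = √(2gh/(1+k)) = √(2 × 9.81 × 0.6291 / 1.9) ≈ 2.55 m/s.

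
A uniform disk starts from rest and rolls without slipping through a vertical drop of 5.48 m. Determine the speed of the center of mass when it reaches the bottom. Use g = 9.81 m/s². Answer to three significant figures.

The moment of inertia is (1/2)MR², giving k ≡ I/(MR²) = 0.5.
Since it rolls without slipping, ω = v/R and KE = ½Mv² + ½Iω² = ½(1+k)Mv² = (3/4)Mv².
Setting Mgh = (3/4)Mv² gives v = √(2gh/(1+k)) = √(2·9.81·5.48/1.5) ≈ 8.47 m/s.

v ≈ 8.47 m/s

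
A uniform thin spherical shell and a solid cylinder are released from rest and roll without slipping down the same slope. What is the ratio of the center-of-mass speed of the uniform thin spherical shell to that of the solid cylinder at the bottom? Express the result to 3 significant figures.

v_ratio ≈ 0.949

Each satisfies Mgh = ½(1+k)Mv² with k = I/(MR²), so v ∝ 1/√(1+k).
For the uniform thin spherical shell k = 2/3; for the solid cylinder k = 0.5.
v₁/v₂ = √((1+k₂)/(1+k₁)) = √(1.5/1.667) ≈ 0.949.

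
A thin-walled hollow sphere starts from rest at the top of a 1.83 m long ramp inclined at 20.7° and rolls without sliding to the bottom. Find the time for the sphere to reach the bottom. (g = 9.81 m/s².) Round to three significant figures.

For this body I = (2/3)MR², i.e. k = I/(MR²) = 2/3.
Along the incline Mg sinθ − f = Ma, and torque about the center fR = Iα = kMR²(a/R) gives f = kMa.
Hence a = g sinθ/(1+k) = 9.81×sin20.7°/1.667 = 2.081 m/s².
Starting from rest, L = ½at², so t = √(2L/a) = √(2×1.83/2.081) ≈ 1.33 s.

t ≈ 1.33 s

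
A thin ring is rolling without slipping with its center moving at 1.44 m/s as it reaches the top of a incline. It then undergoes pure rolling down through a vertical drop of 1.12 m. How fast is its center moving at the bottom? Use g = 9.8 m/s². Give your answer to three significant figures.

v ≈ 3.61 m/s

For this body I = MR², i.e. k = I/(MR²) = 1.
Rolling without slipping gives ω = v/R, so the total kinetic energy is ½Mv² + ½Iω² = ½(1+k)Mv² = Mv².
Conserving energy between top and bottom: Mv² = Mv₀² + Mgh, hence v² = v₀² + 2gh/(1+k).
v = √(1.44² + 2×9.8×1.12/2) = √13.05 ≈ 3.61 m/s.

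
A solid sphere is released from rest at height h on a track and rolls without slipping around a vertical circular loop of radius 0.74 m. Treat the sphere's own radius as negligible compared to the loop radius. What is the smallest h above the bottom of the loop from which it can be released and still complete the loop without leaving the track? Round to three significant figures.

h_min ≈ 2.00 m

Here I = (2/5)MR², so the shape factor k = I/(MR²) = 0.4.
At the top of the loop, the minimum-contact condition is Mg = Mv_top²/r, so v_top² = gr.
With ω = v/R, the kinetic energy at speed v is ½(1+k)Mv² = (7/10)Mv².
Energy conservation from release (height h) to the top (height 2r): Mgh = Mg(2r) + (7/10)M·gr.
Thus h_min = 2r + (1+k)r/2 = r(2 + 1.4/2) = 0.74 × 2.7 ≈ 2.00 m.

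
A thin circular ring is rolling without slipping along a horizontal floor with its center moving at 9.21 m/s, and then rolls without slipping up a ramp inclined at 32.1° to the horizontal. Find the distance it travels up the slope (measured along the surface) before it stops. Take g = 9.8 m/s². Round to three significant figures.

d ≈ 16.3 m

The moment of inertia is MR², giving k ≡ I/(MR²) = 1.
The rolling condition ω = v/R makes the rotational term ½I(v/R)² = ½kMv², so KE_total = ½(1+k)Mv² = Mv².
Setting this equal to Mgh gives the vertical rise h = (1+k)v₀²/(2g) = 2×9.21²/(2×9.8) = 8.656 m.
Along the incline, d = h/sinθ = 8.656/sin32.1° ≈ 16.3 m.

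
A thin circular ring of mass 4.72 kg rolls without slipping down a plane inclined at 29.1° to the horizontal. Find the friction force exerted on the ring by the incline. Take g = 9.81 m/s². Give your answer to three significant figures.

For this body I = MR², i.e. k = I/(MR²) = 1.
Along the incline Mg sinθ − f = Ma, and torque about the center fR = Iα = kMR²(a/R) gives f = kMa.
Combining, a = g sinθ/(1+k) and f = kMa = kMg sinθ/(1+k).
f = 1 × 4.72 × 9.81 × sin29.1° / 2 ≈ 11.3 N.

f ≈ 11.3 N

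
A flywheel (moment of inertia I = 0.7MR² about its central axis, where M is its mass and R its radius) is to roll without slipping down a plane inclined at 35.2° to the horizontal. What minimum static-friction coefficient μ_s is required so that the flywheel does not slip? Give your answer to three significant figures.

With I = 0.7MR², the ratio k = I/(MR²) is 0.7.
Newton's second law down the slope: Mg sinθ − f = Ma. The torque equation fR = Iα (with α = a/R) gives f = kMa.
These give a = g sinθ/(1+k) and the required friction f = kMg sinθ/(1+k).
With N = Mg cosθ, the no-slip condition f ≤ μN gives μ_min = f/N = k tanθ/(1+k).
μ_min = 0.7 × tan35.2° / 1.7 ≈ 0.290.

μ_min ≈ 0.290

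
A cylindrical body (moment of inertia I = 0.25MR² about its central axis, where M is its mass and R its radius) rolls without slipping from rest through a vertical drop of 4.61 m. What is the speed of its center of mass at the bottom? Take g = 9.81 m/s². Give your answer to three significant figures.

Here I = 0.25MR², so the shape factor k = I/(MR²) = 0.25.
The rolling condition ω = v/R makes the rotational term ½I(v/R)² = ½kMv², so KE_total = ½(1+k)Mv² = (5/8)Mv².
Setting Mgh = (5/8)Mv² gives v = √(2gh/(1+k)) = √(2·9.81·4.61/1.25) ≈ 8.51 m/s.

v ≈ 8.51 m/s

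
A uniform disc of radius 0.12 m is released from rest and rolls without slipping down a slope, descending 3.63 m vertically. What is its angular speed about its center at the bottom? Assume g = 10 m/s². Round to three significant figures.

For this body I = (1/2)MR², i.e. k = I/(MR²) = 0.5.
Pure rolling means v = ωR; then KE = ½Mv² + ½I(v/R)² = ½(1+k)Mv² = (3/4)Mv².
Energy conservation Mgh = ½(1+k)Mv² gives v = √(2gh/(1+k)) = √(2 × 10 × 3.63 / 1.5) = 6.957 m/s.
Then ω = v/R = 6.957 / 0.12 ≈ 58.0 rad/s.

ω ≈ 58.0 rad/s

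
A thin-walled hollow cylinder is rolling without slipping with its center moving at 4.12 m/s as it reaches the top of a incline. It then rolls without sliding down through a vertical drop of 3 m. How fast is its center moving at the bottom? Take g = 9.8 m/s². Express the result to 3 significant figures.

v ≈ 6.81 m/s

With I = MR², the ratio k = I/(MR²) is 1.
Since it rolls without slipping, ω = v/R and KE = ½Mv² + ½Iω² = ½(1+k)Mv² = Mv².
Energy conservation: Mv₀² + Mgh = Mv², so v² = v₀² + 2gh/(1+k).
v = √(4.12² + 2×9.8×3/2) = √46.37 ≈ 6.81 m/s.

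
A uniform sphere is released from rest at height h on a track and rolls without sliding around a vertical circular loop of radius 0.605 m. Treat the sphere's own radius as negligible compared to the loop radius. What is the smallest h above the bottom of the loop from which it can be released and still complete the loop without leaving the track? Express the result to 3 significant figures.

h_min ≈ 1.63 m

The moment of inertia is (2/5)MR², giving k ≡ I/(MR²) = 0.4.
At the top, contact is just lost when gravity alone supplies the centripetal force: Mg = Mv_top²/r, i.e. v_top² = gr.
With ω = v/R, the kinetic energy at speed v is ½(1+k)Mv² = (7/10)Mv².
Energy conservation from release (height h) to the top (height 2r): Mgh = Mg(2r) + (7/10)M·gr.
Thus h_min = 2r + (1+k)r/2 = r(2 + 1.4/2) = 0.605 × 2.7 ≈ 1.63 m.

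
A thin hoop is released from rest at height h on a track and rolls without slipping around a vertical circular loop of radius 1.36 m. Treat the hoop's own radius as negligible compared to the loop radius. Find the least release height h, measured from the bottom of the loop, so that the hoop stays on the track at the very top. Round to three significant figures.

The moment of inertia is MR², giving k ≡ I/(MR²) = 1.
At the top of the loop, the minimum-contact condition is Mg = Mv_top²/r, so v_top² = gr.
With ω = v/R, the kinetic energy at speed v is ½(1+k)Mv² = Mv².
Energy conservation from release (height h) to the top (height 2r): Mgh = Mg(2r) + M·gr.
Thus h_min = 2r + (1+k)r/2 = r(2 + 2/2) = 1.36 × 3 ≈ 4.08 m.

h_min ≈ 4.08 m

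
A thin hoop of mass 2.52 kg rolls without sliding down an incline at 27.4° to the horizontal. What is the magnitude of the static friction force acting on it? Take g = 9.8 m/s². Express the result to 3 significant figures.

f ≈ 5.68 N

Here I = MR², so the shape factor k = I/(MR²) = 1.
Along the incline Mg sinθ − f = Ma, and torque about the center fR = Iα = kMR²(a/R) gives f = kMa.
Combining, a = g sinθ/(1+k) and f = kMa = kMg sinθ/(1+k).
f = 1 × 2.52 × 9.8 × sin27.4° / 2 ≈ 5.68 N.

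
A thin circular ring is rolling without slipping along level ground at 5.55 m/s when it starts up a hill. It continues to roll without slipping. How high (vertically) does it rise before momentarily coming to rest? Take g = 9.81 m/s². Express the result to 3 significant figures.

With I = MR², the ratio k = I/(MR²) is 1.
Since it rolls without slipping, ω = v/R and KE = ½Mv² + ½Iω² = ½(1+k)Mv² = Mv².
At the top the kinetic energy is zero, so Mv₀² = Mgh.
Thus h = (1+k)v₀²/(2g) = 2 × 5.55² / (2 × 9.81) ≈ 3.14 m.

h ≈ 3.14 m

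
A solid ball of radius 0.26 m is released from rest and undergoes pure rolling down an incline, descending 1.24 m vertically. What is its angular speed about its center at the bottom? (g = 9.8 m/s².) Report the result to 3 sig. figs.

The moment of inertia is (2/5)MR², giving k ≡ I/(MR²) = 0.4.
The rolling condition ω = v/R makes the rotational term ½I(v/R)² = ½kMv², so KE_total = ½(1+k)Mv² = (7/10)Mv².
Energy conservation Mgh = ½(1+k)Mv² gives v = √(2gh/(1+k)) = √(2 × 9.8 × 1.24 / 1.4) = 4.167 m/s.
The angular speed follows from ω = v/R = 4.167/0.26 ≈ 16.0 rad/s.

ω ≈ 16.0 rad/s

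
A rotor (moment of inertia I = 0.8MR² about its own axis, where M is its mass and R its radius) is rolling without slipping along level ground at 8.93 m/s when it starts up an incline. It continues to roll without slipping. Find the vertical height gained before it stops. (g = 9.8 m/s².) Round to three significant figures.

With I = 0.8MR², the ratio k = I/(MR²) is 0.8.
Rolling without slipping gives ω = v/R, so the total kinetic energy is ½Mv² + ½Iω² = ½(1+k)Mv² = (9/10)Mv².
All of this converts to potential energy at the highest point: (9/10)Mv₀² = Mgh.
Thus h = (1+k)v₀²/(2g) = 1.8 × 8.93² / (2 × 9.8) ≈ 7.32 m.

h ≈ 7.32 m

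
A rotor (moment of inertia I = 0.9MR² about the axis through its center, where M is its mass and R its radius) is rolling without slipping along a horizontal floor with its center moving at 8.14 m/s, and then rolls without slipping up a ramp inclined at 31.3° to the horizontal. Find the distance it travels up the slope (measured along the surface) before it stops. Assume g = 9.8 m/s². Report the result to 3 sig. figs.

d ≈ 12.4 m

Here I = 0.9MR², so the shape factor k = I/(MR²) = 0.9.
Rolling without slipping gives ω = v/R, so the total kinetic energy is ½Mv² + ½Iω² = ½(1+k)Mv² = (19/20)Mv².
Setting this equal to Mgh gives the vertical rise h = (1+k)v₀²/(2g) = 1.9×8.14²/(2×9.8) = 6.423 m.
The distance along the slope is d = h/sinθ = 6.423/sin31.3° ≈ 12.4 m.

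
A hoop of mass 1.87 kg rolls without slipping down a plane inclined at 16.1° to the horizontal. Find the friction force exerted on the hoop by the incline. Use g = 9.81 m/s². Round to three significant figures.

f ≈ 2.54 N

For this body I = MR², i.e. k = I/(MR²) = 1.
Translational: Mg sinθ − f = Ma. Rotational about the CM: fR = Iα = kMRa, so f = kMa.
Combining, a = g sinθ/(1+k) and f = kMa = kMg sinθ/(1+k).
f = 1 × 1.87 × 9.81 × sin16.1° / 2 ≈ 2.54 N.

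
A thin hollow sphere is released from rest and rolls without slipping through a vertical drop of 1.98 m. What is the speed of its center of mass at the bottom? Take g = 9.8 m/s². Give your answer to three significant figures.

v ≈ 4.83 m/s

With I = (2/3)MR², the ratio k = I/(MR²) is 2/3.
Pure rolling means v = ωR; then KE = ½Mv² + ½I(v/R)² = ½(1+k)Mv² = (5/6)Mv².
Setting Mgh = (5/6)Mv² gives v = √(2gh/(1+k)) = √(2·9.8·1.98/1.667) ≈ 4.83 m/s.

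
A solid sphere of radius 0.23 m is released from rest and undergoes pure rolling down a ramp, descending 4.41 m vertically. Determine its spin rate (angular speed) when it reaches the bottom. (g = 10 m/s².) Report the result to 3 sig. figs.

ω ≈ 34.5 rad/s

The moment of inertia is (2/5)MR², giving k ≡ I/(MR²) = 0.4.
The rolling condition ω = v/R makes the rotational term ½I(v/R)² = ½kMv², so KE_total = ½(1+k)Mv² = (7/10)Mv².
Energy conservation Mgh = ½(1+k)Mv² gives v = √(2gh/(1+k)) = √(2 × 10 × 4.41 / 1.4) = 7.937 m/s.
The angular speed follows from ω = v/R = 7.937/0.23 ≈ 34.5 rad/s.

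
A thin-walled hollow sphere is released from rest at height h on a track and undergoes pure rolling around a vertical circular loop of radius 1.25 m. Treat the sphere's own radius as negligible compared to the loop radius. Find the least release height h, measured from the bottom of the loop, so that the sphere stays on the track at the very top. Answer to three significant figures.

h_min ≈ 3.54 m

For this body I = (2/3)MR², i.e. k = I/(MR²) = 2/3.
At the top, contact is just lost when gravity alone supplies the centripetal force: Mg = Mv_top²/r, i.e. v_top² = gr.
With ω = v/R, the kinetic energy at speed v is ½(1+k)Mv² = (5/6)Mv².
Energy conservation from release (height h) to the top (height 2r): Mgh = Mg(2r) + (5/6)M·gr.
Thus h_min = 2r + (1+k)r/2 = r(2 + 1.667/2) = 1.25 × 2.833 ≈ 3.54 m.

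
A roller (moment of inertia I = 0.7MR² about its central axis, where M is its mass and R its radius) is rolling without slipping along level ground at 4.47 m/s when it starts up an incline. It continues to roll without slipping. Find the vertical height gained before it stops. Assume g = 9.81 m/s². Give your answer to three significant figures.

The moment of inertia is 0.7MR², giving k ≡ I/(MR²) = 0.7.
Pure rolling means v = ωR; then KE = ½Mv² + ½I(v/R)² = ½(1+k)Mv² = (17/20)Mv².
At the top the kinetic energy is zero, so (17/20)Mv₀² = Mgh.
Thus h = (1+k)v₀²/(2g) = 1.7 × 4.47² / (2 × 9.81) ≈ 1.73 m.

h ≈ 1.73 m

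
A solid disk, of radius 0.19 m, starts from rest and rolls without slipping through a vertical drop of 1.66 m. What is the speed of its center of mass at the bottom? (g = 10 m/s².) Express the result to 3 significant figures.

v ≈ 4.70 m/s

The moment of inertia is (1/2)MR², giving k ≡ I/(MR²) = 0.5.
The rolling condition ω = v/R makes the rotational term ½I(v/R)² = ½kMv², so KE_total = ½(1+k)Mv² = (3/4)Mv².
Setting Mgh = (3/4)Mv² gives v = √(2gh/(1+k)) = √(2·10·1.66/1.5) ≈ 4.70 m/s.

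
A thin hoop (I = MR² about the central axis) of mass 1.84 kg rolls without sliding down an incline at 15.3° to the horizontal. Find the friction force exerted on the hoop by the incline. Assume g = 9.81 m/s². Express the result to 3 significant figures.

f ≈ 2.38 N

Here I = MR², so the shape factor k = I/(MR²) = 1.
Along the incline Mg sinθ − f = Ma, and torque about the center fR = Iα = kMR²(a/R) gives f = kMa.
Combining, a = g sinθ/(1+k) and f = kMa = kMg sinθ/(1+k).
f = 1 × 1.84 × 9.81 × sin15.3° / 2 ≈ 2.38 N.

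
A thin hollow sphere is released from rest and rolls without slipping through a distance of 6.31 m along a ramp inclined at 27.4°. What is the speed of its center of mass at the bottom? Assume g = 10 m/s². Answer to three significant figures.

For this body I = (2/3)MR², i.e. k = I/(MR²) = 2/3.
Since it rolls without slipping, ω = v/R and KE = ½Mv² + ½Iω² = ½(1+k)Mv² = (5/6)Mv².
The vertical drop is h = L sinθ = 6.31 × sin27.4° = 2.904 m.
Energy conservation: Mgh = (5/6)Mv², so v = √(2gh/(1+k)) = √(2 × 10 × 2.904 / 1.667) ≈ 5.90 m/s.

v ≈ 5.90 m/s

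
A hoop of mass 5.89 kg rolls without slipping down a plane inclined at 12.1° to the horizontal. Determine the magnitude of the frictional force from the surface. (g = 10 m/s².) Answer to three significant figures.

f ≈ 6.17 N

Here I = MR², so the shape factor k = I/(MR²) = 1.
Newton's second law down the slope: Mg sinθ − f = Ma. The torque equation fR = Iα (with α = a/R) gives f = kMa.
Combining, a = g sinθ/(1+k) and f = kMa = kMg sinθ/(1+k).
f = 1 × 5.89 × 10 × sin12.1° / 2 ≈ 6.17 N.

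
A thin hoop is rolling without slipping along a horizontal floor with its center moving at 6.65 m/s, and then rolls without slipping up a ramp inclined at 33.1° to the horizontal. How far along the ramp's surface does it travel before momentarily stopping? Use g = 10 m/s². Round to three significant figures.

With I = MR², the ratio k = I/(MR²) is 1.
The rolling condition ω = v/R makes the rotational term ½I(v/R)² = ½kMv², so KE_total = ½(1+k)Mv² = Mv².
Setting this equal to Mgh gives the vertical rise h = (1+k)v₀²/(2g) = 2×6.65²/(2×10) = 4.422 m.
Along the incline, d = h/sinθ = 4.422/sin33.1° ≈ 8.10 m.

d ≈ 8.10 m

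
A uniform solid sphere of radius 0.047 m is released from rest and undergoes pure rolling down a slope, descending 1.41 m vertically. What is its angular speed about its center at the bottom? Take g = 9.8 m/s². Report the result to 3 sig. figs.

Here I = (2/5)MR², so the shape factor k = I/(MR²) = 0.4.
Pure rolling means v = ωR; then KE = ½Mv² + ½I(v/R)² = ½(1+k)Mv² = (7/10)Mv².
Energy conservation Mgh = ½(1+k)Mv² gives v = √(2gh/(1+k)) = √(2 × 9.8 × 1.41 / 1.4) = 4.443 m/s.
Then ω = v/R = 4.443 / 0.047 ≈ 94.5 rad/s.

ω ≈ 94.5 rad/s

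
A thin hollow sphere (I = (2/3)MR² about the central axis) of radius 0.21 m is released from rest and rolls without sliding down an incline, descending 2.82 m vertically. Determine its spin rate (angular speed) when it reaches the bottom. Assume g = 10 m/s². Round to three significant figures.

ω ≈ 27.7 rad/s

For this body I = (2/3)MR², i.e. k = I/(MR²) = 2/3.
The rolling condition ω = v/R makes the rotational term ½I(v/R)² = ½kMv², so KE_total = ½(1+k)Mv² = (5/6)Mv².
Energy conservation Mgh = ½(1+k)Mv² gives v = √(2gh/(1+k)) = √(2 × 10 × 2.82 / 1.667) = 5.817 m/s.
Then ω = v/R = 5.817 / 0.21 ≈ 27.7 rad/s.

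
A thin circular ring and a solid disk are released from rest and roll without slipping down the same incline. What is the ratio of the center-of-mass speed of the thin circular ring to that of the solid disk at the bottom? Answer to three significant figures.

Each satisfies Mgh = ½(1+k)Mv² with k = I/(MR²), so v ∝ 1/√(1+k).
For the thin circular ring k = 1; for the solid disk k = 0.5.
v₁/v₂ = √((1+k₂)/(1+k₁)) = √(1.5/2) ≈ 0.866.

v_ratio ≈ 0.866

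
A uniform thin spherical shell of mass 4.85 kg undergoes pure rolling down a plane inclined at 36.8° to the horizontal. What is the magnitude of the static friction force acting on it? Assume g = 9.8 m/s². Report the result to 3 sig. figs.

For this body I = (2/3)MR², i.e. k = I/(MR²) = 2/3.
Newton's second law down the slope: Mg sinθ − f = Ma. The torque equation fR = Iα (with α = a/R) gives f = kMa.
Combining, a = g sinθ/(1+k) and f = kMa = kMg sinθ/(1+k).
f = (2/3) × 4.85 × 9.8 × sin36.8° / 1.667 ≈ 11.4 N.

f ≈ 11.4 N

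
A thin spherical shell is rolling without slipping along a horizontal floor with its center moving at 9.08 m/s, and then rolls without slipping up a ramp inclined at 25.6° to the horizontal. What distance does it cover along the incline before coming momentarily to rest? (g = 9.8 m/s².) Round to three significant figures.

Here I = (2/3)MR², so the shape factor k = I/(MR²) = 2/3.
Since it rolls without slipping, ω = v/R and KE = ½Mv² + ½Iω² = ½(1+k)Mv² = (5/6)Mv².
Setting this equal to Mgh gives the vertical rise h = (1+k)v₀²/(2g) = 1.667×9.08²/(2×9.8) = 7.011 m.
Along the incline, d = h/sinθ = 7.011/sin25.6° ≈ 16.2 m.

d ≈ 16.2 m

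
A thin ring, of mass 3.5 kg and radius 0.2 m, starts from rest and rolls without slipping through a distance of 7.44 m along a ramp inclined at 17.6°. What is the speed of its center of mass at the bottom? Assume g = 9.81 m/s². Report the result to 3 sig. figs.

Here I = MR², so the shape factor k = I/(MR²) = 1.
The rolling condition ω = v/R makes the rotational term ½I(v/R)² = ½kMv², so KE_total = ½(1+k)Mv² = Mv².
The vertical drop is h = L sinθ = 7.44 × sin17.6° = 2.25 m.
Energy conservation: Mgh = Mv², so v = √(2gh/(1+k)) = √(2 × 9.81 × 2.25 / 2) ≈ 4.70 m/s.

v ≈ 4.70 m/s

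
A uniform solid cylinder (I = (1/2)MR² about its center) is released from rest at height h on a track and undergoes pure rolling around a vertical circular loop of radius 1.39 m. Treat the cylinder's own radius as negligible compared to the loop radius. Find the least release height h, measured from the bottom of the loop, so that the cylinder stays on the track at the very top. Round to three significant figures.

h_min ≈ 3.82 m

Here I = (1/2)MR², so the shape factor k = I/(MR²) = 0.5.
At the top, contact is just lost when gravity alone supplies the centripetal force: Mg = Mv_top²/r, i.e. v_top² = gr.
With ω = v/R, the kinetic energy at speed v is ½(1+k)Mv² = (3/4)Mv².
Energy conservation from release (height h) to the top (height 2r): Mgh = Mg(2r) + (3/4)M·gr.
Thus h_min = 2r + (1+k)r/2 = r(2 + 1.5/2) = 1.39 × 2.75 ≈ 3.82 m.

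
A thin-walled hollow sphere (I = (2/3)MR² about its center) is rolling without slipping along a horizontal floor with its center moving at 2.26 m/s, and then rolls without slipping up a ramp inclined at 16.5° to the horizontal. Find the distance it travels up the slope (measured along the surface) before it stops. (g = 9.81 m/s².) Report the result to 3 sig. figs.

The moment of inertia is (2/3)MR², giving k ≡ I/(MR²) = 2/3.
Pure rolling means v = ωR; then KE = ½Mv² + ½I(v/R)² = ½(1+k)Mv² = (5/6)Mv².
Setting this equal to Mgh gives the vertical rise h = (1+k)v₀²/(2g) = 1.667×2.26²/(2×9.81) = 0.4339 m.
Along the incline, d = h/sinθ = 0.4339/sin16.5° ≈ 1.53 m.

d ≈ 1.53 m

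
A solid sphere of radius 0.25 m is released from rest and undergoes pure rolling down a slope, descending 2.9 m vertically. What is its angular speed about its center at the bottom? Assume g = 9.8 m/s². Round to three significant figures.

Here I = (2/5)MR², so the shape factor k = I/(MR²) = 0.4.
The rolling condition ω = v/R makes the rotational term ½I(v/R)² = ½kMv², so KE_total = ½(1+k)Mv² = (7/10)Mv².
Energy conservation Mgh = ½(1+k)Mv² gives v = √(2gh/(1+k)) = √(2 × 9.8 × 2.9 / 1.4) = 6.372 m/s.
The angular speed follows from ω = v/R = 6.372/0.25 ≈ 25.5 rad/s.

ω ≈ 25.5 rad/s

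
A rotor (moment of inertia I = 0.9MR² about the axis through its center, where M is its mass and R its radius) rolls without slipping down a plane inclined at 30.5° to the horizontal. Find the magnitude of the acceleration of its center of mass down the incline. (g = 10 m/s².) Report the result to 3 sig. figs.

With I = 0.9MR², the ratio k = I/(MR²) is 0.9.
Along the incline Mg sinθ − f = Ma, and torque about the center fR = Iα = kMR²(a/R) gives f = kMa.
Eliminating f: Mg sinθ = (1+k)Ma, so a = g sinθ/(1+k) = 10 × sin30.5° / 1.9 ≈ 2.67 m/s².

a ≈ 2.67 m/s²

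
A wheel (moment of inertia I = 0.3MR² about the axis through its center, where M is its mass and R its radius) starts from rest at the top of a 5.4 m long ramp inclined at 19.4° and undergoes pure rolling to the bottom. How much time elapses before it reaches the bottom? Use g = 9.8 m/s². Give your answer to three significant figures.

For this body I = 0.3MR², i.e. k = I/(MR²) = 0.3.
Newton's second law down the slope: Mg sinθ − f = Ma. The torque equation fR = Iα (with α = a/R) gives f = kMa.
Hence a = g sinθ/(1+k) = 9.8×sin19.4°/1.3 = 2.504 m/s².
Starting from rest, L = ½at², so t = √(2L/a) = √(2×5.4/2.504) ≈ 2.08 s.

t ≈ 2.08 s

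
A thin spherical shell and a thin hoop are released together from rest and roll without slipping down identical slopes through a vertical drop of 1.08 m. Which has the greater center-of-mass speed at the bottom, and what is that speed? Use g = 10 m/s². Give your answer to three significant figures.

the thin spherical shell, at v ≈ 3.60 m/s

For rolling without slipping, Mgh = ½(1+k)Mv² where k = I/(MR²), so v = √(2gh/(1+k)).
Thin spherical shell: k = 2/3, giving v = √(2×10×1.08/1.667) = 3.6 m/s.
Thin hoop: k = 1, giving v = √(2×10×1.08/2) = 3.286 m/s.
The smaller k wins: the thin spherical shell, at ≈ 3.60 m/s.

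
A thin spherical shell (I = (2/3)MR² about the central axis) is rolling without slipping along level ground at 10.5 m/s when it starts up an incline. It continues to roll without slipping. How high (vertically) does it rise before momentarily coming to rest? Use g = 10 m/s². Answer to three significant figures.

h ≈ 9.19 m

With I = (2/3)MR², the ratio k = I/(MR²) is 2/3.
Rolling without slipping gives ω = v/R, so the total kinetic energy is ½Mv² + ½Iω² = ½(1+k)Mv² = (5/6)Mv².
At the top the kinetic energy is zero, so (5/6)Mv₀² = Mgh.
Thus h = (1+k)v₀²/(2g) = 1.667 × 10.5² / (2 × 10) ≈ 9.19 m.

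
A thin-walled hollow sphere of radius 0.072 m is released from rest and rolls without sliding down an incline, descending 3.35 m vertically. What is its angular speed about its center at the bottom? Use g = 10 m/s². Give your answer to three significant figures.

ω ≈ 88.1 rad/s

The moment of inertia is (2/3)MR², giving k ≡ I/(MR²) = 2/3.
Rolling without slipping gives ω = v/R, so the total kinetic energy is ½Mv² + ½Iω² = ½(1+k)Mv² = (5/6)Mv².
Energy conservation Mgh = ½(1+k)Mv² gives v = √(2gh/(1+k)) = √(2 × 10 × 3.35 / 1.667) = 6.34 m/s.
Then ω = v/R = 6.34 / 0.072 ≈ 88.1 rad/s.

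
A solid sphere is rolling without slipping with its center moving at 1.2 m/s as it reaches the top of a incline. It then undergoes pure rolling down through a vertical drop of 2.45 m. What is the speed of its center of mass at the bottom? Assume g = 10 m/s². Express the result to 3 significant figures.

For this body I = (2/5)MR², i.e. k = I/(MR²) = 0.4.
The rolling condition ω = v/R makes the rotational term ½I(v/R)² = ½kMv², so KE_total = ½(1+k)Mv² = (7/10)Mv².
Energy conservation: (7/10)Mv₀² + Mgh = (7/10)Mv², so v² = v₀² + 2gh/(1+k).
v = √(1.2² + 2×10×2.45/1.4) = √36.44 ≈ 6.04 m/s.

v ≈ 6.04 m/s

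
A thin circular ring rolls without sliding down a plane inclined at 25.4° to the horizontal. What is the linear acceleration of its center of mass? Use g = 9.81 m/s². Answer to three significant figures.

a ≈ 2.10 m/s²

With I = MR², the ratio k = I/(MR²) is 1.
Along the incline Mg sinθ − f = Ma, and torque about the center fR = Iα = kMR²(a/R) gives f = kMa.
Eliminating f: Mg sinθ = (1+k)Ma, so a = g sinθ/(1+k) = 9.81 × sin25.4° / 2 ≈ 2.10 m/s².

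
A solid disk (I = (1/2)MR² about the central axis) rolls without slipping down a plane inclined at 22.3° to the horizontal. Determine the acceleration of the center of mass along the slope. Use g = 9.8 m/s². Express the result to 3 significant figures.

a ≈ 2.48 m/s²

With I = (1/2)MR², the ratio k = I/(MR²) is 0.5.
Newton's second law down the slope: Mg sinθ − f = Ma. The torque equation fR = Iα (with α = a/R) gives f = kMa.
Eliminating f: Mg sinθ = (1+k)Ma, so a = g sinθ/(1+k) = 9.8 × sin22.3° / 1.5 ≈ 2.48 m/s².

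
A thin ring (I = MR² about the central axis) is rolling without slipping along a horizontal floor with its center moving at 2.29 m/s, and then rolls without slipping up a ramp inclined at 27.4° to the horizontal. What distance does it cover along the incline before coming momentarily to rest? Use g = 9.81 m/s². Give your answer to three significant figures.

For this body I = MR², i.e. k = I/(MR²) = 1.
The rolling condition ω = v/R makes the rotational term ½I(v/R)² = ½kMv², so KE_total = ½(1+k)Mv² = Mv².
Setting this equal to Mgh gives the vertical rise h = (1+k)v₀²/(2g) = 2×2.29²/(2×9.81) = 0.5346 m.
The distance along the slope is d = h/sinθ = 0.5346/sin27.4° ≈ 1.16 m.

d ≈ 1.16 m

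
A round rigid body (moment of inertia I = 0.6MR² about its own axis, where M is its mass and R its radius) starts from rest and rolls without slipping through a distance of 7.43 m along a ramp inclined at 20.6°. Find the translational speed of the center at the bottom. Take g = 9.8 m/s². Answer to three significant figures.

For this body I = 0.6MR², i.e. k = I/(MR²) = 0.6.
Since it rolls without slipping, ω = v/R and KE = ½Mv² + ½Iω² = ½(1+k)Mv² = (4/5)Mv².
The vertical drop is h = L sinθ = 7.43 × sin20.6° = 2.614 m.
Setting Mgh = (4/5)Mv² gives v = √(2gh/(1+k)) = √(2·9.8·2.614/1.6) ≈ 5.66 m/s.

v ≈ 5.66 m/s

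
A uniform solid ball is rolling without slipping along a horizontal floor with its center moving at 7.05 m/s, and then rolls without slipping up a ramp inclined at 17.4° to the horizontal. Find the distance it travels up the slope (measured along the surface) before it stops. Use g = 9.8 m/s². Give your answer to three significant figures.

The moment of inertia is (2/5)MR², giving k ≡ I/(MR²) = 0.4.
Since it rolls without slipping, ω = v/R and KE = ½Mv² + ½Iω² = ½(1+k)Mv² = (7/10)Mv².
Setting this equal to Mgh gives the vertical rise h = (1+k)v₀²/(2g) = 1.4×7.05²/(2×9.8) = 3.55 m.
Along the incline, d = h/sinθ = 3.55/sin17.4° ≈ 11.9 m.

d ≈ 11.9 m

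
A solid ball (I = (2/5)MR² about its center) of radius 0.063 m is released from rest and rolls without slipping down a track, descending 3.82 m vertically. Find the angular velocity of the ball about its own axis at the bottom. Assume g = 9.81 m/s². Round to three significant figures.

The moment of inertia is (2/5)MR², giving k ≡ I/(MR²) = 0.4.
The rolling condition ω = v/R makes the rotational term ½I(v/R)² = ½kMv², so KE_total = ½(1+k)Mv² = (7/10)Mv².
Energy conservation Mgh = ½(1+k)Mv² gives v = √(2gh/(1+k)) = √(2 × 9.81 × 3.82 / 1.4) = 7.317 m/s.
The angular speed follows from ω = v/R = 7.317/0.063 ≈ 116 rad/s.

ω ≈ 116 rad/s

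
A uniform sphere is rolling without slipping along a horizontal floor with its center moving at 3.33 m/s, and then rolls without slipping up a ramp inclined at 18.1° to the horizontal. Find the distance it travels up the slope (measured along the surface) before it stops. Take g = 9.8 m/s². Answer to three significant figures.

For this body I = (2/5)MR², i.e. k = I/(MR²) = 0.4.
The rolling condition ω = v/R makes the rotational term ½I(v/R)² = ½kMv², so KE_total = ½(1+k)Mv² = (7/10)Mv².
Setting this equal to Mgh gives the vertical rise h = (1+k)v₀²/(2g) = 1.4×3.33²/(2×9.8) = 0.7921 m.
Along the incline, d = h/sinθ = 0.7921/sin18.1° ≈ 2.55 m.

d ≈ 2.55 m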